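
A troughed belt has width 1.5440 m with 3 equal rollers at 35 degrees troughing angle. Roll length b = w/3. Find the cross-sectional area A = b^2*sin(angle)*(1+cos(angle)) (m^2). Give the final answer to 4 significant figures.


b = 1.5440/3 = 0.514667 m
A = 0.514667^2 * sin(35 deg) * (1 + cos(35 deg))
A = 0.2764 m^2


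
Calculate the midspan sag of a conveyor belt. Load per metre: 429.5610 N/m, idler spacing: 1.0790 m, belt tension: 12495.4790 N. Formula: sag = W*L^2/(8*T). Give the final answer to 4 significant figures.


sag = 429.5610 * 1.0790^2 / (8 * 12495.4790)
sag = 0.005003 m


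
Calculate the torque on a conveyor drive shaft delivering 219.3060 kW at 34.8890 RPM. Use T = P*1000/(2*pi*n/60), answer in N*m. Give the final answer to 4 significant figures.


omega = 2*pi*34.8890/60 = 3.65357 rad/s
T = 219.3060*1000 / 3.65357
T = 60030 N*m


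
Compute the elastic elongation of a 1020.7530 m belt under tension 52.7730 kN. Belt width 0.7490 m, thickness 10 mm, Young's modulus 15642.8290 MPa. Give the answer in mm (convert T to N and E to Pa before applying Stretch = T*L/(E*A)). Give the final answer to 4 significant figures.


A = 0.7490 * 0.01 = 0.00749 m^2
Stretch = 52.7730*1000 * 1020.7530 / (15642.8290e6 * 0.00749) * 1000
Stretch = 459.8 mm


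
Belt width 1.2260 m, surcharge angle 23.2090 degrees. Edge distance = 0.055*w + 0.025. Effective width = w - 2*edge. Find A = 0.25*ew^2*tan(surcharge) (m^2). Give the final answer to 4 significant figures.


edge = 0.055*1.2260 + 0.025 = 0.09243 m
ew = 1.2260 - 2*0.09243 = 1.04114 m
A = 0.25 * 1.04114^2 * tan(23.2090 deg)
A = 0.1162 m^2


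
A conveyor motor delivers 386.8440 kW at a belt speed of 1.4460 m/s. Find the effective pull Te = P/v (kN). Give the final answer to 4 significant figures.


Te = P / v = 386.8440 / 1.4460
Te = 267.5 kN


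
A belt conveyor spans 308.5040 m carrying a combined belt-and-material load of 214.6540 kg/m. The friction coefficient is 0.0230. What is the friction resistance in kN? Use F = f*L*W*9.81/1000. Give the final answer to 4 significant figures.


F = 0.0230 * 308.5040 * 214.6540 * 9.81 / 1000
F = 14.94 kN


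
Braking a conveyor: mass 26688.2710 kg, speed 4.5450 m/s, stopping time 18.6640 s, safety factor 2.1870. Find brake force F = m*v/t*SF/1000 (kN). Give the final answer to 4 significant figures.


F = 26688.2710 * 4.5450 / 18.6640 * 2.1870 / 1000
F = 14.21 kN


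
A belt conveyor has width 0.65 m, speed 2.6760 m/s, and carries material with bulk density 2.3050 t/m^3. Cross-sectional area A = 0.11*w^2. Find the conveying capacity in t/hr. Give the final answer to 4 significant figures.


A = 0.11 * 0.65^2 = 0.046475 m^2
C = 0.046475 * 2.6760 * 2.3050 * 3600
C = 1032 t/hr


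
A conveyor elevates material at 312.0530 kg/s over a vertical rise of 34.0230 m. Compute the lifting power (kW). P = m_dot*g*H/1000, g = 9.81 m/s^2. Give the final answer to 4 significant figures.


P = 312.0530 * 9.81 * 34.0230 / 1000
P = 104.2 kW


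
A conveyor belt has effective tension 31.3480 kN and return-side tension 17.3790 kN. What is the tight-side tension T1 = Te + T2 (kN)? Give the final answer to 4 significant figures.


T1 = Te + T2 = 31.3480 + 17.3790
T1 = 48.73 kN


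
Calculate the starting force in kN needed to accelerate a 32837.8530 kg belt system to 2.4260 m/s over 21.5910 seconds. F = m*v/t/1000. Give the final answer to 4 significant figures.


F = 32837.8530 * 2.4260 / 21.5910 / 1000
F = 3.690 kN


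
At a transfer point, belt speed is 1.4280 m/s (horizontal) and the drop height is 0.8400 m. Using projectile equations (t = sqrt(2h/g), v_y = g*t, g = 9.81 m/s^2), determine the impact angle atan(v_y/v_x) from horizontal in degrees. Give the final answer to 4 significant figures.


t = sqrt(2*0.8400/9.81) = 0.413828 s
v_y = 9.81 * 0.413828 = 4.05965 m/s
angle = atan(4.05965 / 1.4280) = 70.62 deg


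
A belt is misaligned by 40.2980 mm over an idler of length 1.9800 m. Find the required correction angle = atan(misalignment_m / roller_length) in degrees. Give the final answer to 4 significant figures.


misalign_m = 40.2980 / 1000 = 0.040298 m
angle = atan(0.040298 / 1.9800)
angle = 1.166 deg


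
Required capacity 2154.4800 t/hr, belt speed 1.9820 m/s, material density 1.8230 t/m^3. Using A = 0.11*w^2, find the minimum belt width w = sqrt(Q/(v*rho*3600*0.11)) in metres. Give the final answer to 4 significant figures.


A_req = 2154.4800 / (1.9820 * 1.8230 * 3600) = 0.165634 m^2
w = sqrt(0.165634 / 0.11)
w = 1.227 m


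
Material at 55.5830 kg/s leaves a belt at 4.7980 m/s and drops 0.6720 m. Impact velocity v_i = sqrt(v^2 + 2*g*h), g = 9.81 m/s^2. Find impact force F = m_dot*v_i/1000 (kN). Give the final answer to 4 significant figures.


v_i = sqrt(4.7980^2 + 2*9.81*0.6720) = 6.0171 m/s
F = 55.5830 * 6.0171 / 1000
F = 0.3344 kN


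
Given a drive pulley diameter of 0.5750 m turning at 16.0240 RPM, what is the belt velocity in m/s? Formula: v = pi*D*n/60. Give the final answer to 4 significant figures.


v = pi * 0.5750 * 16.0240 / 60
v = 0.4824 m/s


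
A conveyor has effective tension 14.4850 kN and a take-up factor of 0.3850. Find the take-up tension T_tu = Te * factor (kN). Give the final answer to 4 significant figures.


T_tu = 14.4850 * 0.3850
T_tu = 5.577 kN


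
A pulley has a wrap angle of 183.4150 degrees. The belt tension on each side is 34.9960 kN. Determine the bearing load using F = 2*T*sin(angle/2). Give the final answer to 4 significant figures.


F = 2 * 34.9960 * sin(183.4150/2 deg)
F = 69.96 kN


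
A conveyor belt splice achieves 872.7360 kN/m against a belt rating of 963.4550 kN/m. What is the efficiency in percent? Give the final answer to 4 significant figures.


Eff = 872.7360 / 963.4550 * 100
Eff = 90.58 %


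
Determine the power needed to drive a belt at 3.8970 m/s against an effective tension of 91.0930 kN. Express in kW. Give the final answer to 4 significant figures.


P = Te * v = 91.0930 * 3.8970
P = 355.0 kW


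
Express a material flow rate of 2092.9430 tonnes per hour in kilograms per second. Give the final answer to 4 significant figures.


m_dot = 2092.9430 * 1000 / 3600
m_dot = 581.4 kg/s


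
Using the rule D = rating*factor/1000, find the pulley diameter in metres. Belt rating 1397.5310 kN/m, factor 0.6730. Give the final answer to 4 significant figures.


D = 1397.5310 * 0.6730 / 1000
D = 0.9405 m


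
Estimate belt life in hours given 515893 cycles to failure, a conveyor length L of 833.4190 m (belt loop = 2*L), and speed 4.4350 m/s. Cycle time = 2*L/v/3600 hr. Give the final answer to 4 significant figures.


cycle_time = 2 * 833.4190 / 4.4350 / 3600 = 0.104399 hr
life = 515893 * 0.104399 = 53860 hours


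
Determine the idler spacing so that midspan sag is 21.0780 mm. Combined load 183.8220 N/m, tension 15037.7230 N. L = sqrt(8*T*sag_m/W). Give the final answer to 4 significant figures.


sag = 21.0780/1000 = 0.021078 m
L = sqrt(8 * 15037.7230 * 0.021078 / 183.8220)
L = 3.714 m


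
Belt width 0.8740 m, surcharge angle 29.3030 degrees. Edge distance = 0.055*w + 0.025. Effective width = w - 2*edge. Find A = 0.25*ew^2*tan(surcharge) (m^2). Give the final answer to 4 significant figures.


edge = 0.055*0.8740 + 0.025 = 0.07307 m
ew = 0.8740 - 2*0.07307 = 0.72786 m
A = 0.25 * 0.72786^2 * tan(29.3030 deg)
A = 0.07433 m^2


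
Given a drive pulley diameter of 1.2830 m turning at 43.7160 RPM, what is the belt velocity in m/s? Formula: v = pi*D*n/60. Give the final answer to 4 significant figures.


v = pi * 1.2830 * 43.7160 / 60
v = 2.937 m/s


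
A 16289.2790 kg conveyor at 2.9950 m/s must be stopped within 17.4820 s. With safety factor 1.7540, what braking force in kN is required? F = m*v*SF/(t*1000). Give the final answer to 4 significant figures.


F = 16289.2790 * 2.9950 / 17.4820 * 1.7540 / 1000
F = 4.895 kN


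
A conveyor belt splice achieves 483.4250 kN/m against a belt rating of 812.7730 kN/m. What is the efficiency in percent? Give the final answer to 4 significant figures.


Eff = 483.4250 / 812.7730 * 100
Eff = 59.48 %


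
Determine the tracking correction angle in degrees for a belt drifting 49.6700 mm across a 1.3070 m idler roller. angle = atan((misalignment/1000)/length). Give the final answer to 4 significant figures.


misalign_m = 49.6700 / 1000 = 0.049670 m
angle = atan(0.049670 / 1.3070)
angle = 2.176 deg


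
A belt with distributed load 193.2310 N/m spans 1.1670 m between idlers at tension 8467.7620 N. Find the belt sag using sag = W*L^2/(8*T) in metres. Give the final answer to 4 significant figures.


sag = 193.2310 * 1.1670^2 / (8 * 8467.7620)
sag = 0.003885 m


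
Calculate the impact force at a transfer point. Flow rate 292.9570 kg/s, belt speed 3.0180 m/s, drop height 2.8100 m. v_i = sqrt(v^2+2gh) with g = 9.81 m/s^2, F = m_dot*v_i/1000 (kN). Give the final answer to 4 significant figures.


v_i = sqrt(3.0180^2 + 2*9.81*2.8100) = 8.01502 m/s
F = 292.9570 * 8.01502 / 1000
F = 2.348 kN


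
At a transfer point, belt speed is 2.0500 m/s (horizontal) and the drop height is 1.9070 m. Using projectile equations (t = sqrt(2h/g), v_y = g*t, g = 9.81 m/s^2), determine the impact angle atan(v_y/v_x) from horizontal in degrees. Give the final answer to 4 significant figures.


t = sqrt(2*1.9070/9.81) = 0.623528 s
v_y = 9.81 * 0.623528 = 6.11681 m/s
angle = atan(6.11681 / 2.0500) = 71.47 deg


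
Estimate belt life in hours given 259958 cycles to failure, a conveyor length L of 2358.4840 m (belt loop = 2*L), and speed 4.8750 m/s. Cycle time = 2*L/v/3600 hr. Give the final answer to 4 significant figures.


cycle_time = 2 * 2358.4840 / 4.8750 / 3600 = 0.268773 hr
life = 259958 * 0.268773 = 69870 hours


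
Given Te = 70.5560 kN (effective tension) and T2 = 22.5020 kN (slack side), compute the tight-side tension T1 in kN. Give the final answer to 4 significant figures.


T1 = Te + T2 = 70.5560 + 22.5020
T1 = 93.06 kN


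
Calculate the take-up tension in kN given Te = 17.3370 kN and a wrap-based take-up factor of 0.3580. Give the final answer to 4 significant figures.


T_tu = 17.3370 * 0.3580
T_tu = 6.207 kN


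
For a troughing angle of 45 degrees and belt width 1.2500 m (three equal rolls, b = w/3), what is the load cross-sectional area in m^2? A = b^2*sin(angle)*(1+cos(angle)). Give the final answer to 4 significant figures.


b = 1.2500/3 = 0.416667 m
A = 0.416667^2 * sin(45 deg) * (1 + cos(45 deg))
A = 0.2096 m^2


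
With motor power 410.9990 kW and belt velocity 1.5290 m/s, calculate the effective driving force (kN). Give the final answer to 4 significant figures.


Te = P / v = 410.9990 / 1.5290
Te = 268.8 kN


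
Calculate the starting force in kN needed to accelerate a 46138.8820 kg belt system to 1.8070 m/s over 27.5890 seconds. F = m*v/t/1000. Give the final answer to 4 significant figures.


F = 46138.8820 * 1.8070 / 27.5890 / 1000
F = 3.022 kN


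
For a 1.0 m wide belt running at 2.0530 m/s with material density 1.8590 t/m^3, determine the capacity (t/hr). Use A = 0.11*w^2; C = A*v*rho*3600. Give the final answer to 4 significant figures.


A = 0.11 * 1.0^2 = 0.11 m^2
C = 0.11 * 2.0530 * 1.8590 * 3600
C = 1511 t/hr


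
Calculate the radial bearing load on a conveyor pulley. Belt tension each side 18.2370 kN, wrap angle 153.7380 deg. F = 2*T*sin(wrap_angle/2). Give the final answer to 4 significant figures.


F = 2 * 18.2370 * sin(153.7380/2 deg)
F = 35.52 kN


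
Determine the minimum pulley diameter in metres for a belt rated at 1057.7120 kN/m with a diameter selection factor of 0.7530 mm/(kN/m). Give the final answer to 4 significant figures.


D = 1057.7120 * 0.7530 / 1000
D = 0.7965 m


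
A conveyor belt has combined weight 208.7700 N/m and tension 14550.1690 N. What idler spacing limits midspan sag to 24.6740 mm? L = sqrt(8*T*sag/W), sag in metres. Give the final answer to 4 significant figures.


sag = 24.6740/1000 = 0.024674 m
L = sqrt(8 * 14550.1690 * 0.024674 / 208.7700)
L = 3.709 m


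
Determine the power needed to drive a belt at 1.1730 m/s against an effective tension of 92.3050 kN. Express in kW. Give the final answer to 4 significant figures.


P = Te * v = 92.3050 * 1.1730
P = 108.3 kW


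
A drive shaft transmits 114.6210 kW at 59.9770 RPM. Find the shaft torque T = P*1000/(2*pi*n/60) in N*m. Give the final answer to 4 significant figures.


omega = 2*pi*59.9770/60 = 6.28078 rad/s
T = 114.6210*1000 / 6.28078
T = 18250 N*m


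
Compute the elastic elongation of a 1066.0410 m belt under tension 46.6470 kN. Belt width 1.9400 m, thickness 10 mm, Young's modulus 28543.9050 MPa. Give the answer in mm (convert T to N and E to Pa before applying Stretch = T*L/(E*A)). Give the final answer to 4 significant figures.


A = 1.9400 * 0.01 = 0.01940 m^2
Stretch = 46.6470*1000 * 1066.0410 / (28543.9050e6 * 0.01940) * 1000
Stretch = 89.80 mm


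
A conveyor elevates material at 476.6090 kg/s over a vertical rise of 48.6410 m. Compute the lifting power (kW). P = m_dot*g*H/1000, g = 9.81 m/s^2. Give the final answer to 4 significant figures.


P = 476.6090 * 9.81 * 48.6410 / 1000
P = 227.4 kW


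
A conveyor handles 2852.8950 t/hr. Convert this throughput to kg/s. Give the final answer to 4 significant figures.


m_dot = 2852.8950 * 1000 / 3600
m_dot = 792.5 kg/s


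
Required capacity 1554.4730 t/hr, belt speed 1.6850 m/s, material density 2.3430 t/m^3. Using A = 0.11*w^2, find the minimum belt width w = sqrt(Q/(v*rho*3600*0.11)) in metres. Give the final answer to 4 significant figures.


A_req = 1554.4730 / (1.6850 * 2.3430 * 3600) = 0.109373 m^2
w = sqrt(0.109373 / 0.11)
w = 0.9971 m


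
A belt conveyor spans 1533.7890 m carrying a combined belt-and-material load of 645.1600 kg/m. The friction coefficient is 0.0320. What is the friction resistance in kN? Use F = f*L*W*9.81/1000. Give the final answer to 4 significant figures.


F = 0.0320 * 1533.7890 * 645.1600 * 9.81 / 1000
F = 310.6 kN


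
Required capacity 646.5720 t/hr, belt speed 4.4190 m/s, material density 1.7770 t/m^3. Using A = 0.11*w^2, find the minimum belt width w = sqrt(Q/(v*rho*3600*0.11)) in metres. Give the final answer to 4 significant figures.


A_req = 646.5720 / (4.4190 * 1.7770 * 3600) = 0.0228719 m^2
w = sqrt(0.0228719 / 0.11)
w = 0.4560 m


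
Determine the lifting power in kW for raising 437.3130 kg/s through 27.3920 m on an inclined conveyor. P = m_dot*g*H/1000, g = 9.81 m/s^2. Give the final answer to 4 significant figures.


P = 437.3130 * 9.81 * 27.3920 / 1000
P = 117.5 kW


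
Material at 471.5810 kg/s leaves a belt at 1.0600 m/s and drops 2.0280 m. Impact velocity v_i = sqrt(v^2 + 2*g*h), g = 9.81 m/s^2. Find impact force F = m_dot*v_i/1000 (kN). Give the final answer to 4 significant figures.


v_i = sqrt(1.0600^2 + 2*9.81*2.0280) = 6.39632 m/s
F = 471.5810 * 6.39632 / 1000
F = 3.016 kN


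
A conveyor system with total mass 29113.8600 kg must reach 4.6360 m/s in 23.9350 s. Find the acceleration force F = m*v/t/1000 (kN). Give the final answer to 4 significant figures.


F = 29113.8600 * 4.6360 / 23.9350 / 1000
F = 5.639 kN


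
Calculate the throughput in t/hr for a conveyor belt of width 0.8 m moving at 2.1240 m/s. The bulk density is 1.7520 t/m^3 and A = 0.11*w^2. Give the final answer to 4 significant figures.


A = 0.11 * 0.8^2 = 0.0704 m^2
C = 0.0704 * 2.1240 * 1.7520 * 3600
C = 943.1 t/hr


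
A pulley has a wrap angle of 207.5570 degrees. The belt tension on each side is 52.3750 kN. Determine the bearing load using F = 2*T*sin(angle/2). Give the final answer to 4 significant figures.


F = 2 * 52.3750 * sin(207.5570/2 deg)
F = 101.7 kN


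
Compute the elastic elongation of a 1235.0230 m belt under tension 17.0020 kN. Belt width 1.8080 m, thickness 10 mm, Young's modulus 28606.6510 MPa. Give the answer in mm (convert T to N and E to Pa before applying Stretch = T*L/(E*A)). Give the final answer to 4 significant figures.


A = 1.8080 * 0.01 = 0.01808 m^2
Stretch = 17.0020*1000 * 1235.0230 / (28606.6510e6 * 0.01808) * 1000
Stretch = 40.60 mm


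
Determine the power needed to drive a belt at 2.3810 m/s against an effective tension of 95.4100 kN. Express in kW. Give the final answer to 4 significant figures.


P = Te * v = 95.4100 * 2.3810
P = 227.2 kW


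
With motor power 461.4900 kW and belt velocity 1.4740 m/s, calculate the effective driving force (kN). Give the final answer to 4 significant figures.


Te = P / v = 461.4900 / 1.4740
Te = 313.1 kN


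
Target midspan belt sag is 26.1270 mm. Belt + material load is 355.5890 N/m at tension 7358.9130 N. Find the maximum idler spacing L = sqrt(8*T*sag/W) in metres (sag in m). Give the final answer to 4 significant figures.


sag = 26.1270/1000 = 0.026127 m
L = sqrt(8 * 7358.9130 * 0.026127 / 355.5890)
L = 2.080 m


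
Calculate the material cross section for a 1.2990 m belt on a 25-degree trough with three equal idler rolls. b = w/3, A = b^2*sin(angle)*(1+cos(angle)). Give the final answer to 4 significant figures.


b = 1.2990/3 = 0.433 m
A = 0.433^2 * sin(25 deg) * (1 + cos(25 deg))
A = 0.1510 m^2


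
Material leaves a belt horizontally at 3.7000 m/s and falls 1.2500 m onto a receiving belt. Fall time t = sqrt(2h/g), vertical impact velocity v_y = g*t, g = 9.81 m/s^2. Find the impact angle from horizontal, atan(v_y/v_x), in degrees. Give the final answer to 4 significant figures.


t = sqrt(2*1.2500/9.81) = 0.504819 s
v_y = 9.81 * 0.504819 = 4.95227 m/s
angle = atan(4.95227 / 3.7000) = 53.24 deg


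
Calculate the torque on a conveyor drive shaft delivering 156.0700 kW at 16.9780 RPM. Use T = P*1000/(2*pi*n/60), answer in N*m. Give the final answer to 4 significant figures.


omega = 2*pi*16.9780/60 = 1.77793 rad/s
T = 156.0700*1000 / 1.77793
T = 87780 N*m


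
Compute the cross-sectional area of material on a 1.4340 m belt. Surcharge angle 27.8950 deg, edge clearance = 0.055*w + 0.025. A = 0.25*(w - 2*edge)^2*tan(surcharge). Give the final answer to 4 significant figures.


edge = 0.055*1.4340 + 0.025 = 0.10387 m
ew = 1.4340 - 2*0.10387 = 1.22626 m
A = 0.25 * 1.22626^2 * tan(27.8950 deg)
A = 0.1990 m^2


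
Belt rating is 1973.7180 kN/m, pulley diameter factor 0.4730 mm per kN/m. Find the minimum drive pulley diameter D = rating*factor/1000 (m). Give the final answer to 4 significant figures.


D = 1973.7180 * 0.4730 / 1000
D = 0.9336 m


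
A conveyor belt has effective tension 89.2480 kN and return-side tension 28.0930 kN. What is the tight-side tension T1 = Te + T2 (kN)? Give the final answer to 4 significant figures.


T1 = Te + T2 = 89.2480 + 28.0930
T1 = 117.3 kN


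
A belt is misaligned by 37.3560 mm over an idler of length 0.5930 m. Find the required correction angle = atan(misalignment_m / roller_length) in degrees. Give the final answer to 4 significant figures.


misalign_m = 37.3560 / 1000 = 0.037356 m
angle = atan(0.037356 / 0.5930)
angle = 3.605 deg


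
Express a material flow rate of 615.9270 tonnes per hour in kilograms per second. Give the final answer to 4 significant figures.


m_dot = 615.9270 * 1000 / 3600
m_dot = 171.1 kg/s


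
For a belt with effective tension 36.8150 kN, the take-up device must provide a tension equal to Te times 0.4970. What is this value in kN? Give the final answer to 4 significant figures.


T_tu = 36.8150 * 0.4970
T_tu = 18.30 kN


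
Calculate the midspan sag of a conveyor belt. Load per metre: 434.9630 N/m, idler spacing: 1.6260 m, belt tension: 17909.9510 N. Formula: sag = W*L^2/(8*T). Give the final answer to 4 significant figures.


sag = 434.9630 * 1.6260^2 / (8 * 17909.9510)
sag = 0.008026 m


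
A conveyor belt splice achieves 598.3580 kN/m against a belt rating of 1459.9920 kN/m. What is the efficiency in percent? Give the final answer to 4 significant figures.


Eff = 598.3580 / 1459.9920 * 100
Eff = 40.98 %


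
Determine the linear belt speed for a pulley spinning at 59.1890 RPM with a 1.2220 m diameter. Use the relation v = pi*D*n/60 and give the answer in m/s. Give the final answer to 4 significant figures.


v = pi * 1.2220 * 59.1890 / 60
v = 3.787 m/s


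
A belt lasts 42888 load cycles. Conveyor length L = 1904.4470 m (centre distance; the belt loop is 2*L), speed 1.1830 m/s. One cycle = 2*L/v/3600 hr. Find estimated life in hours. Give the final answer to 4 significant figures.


cycle_time = 2 * 1904.4470 / 1.1830 / 3600 = 0.894359 hr
life = 42888 * 0.894359 = 38360 hours


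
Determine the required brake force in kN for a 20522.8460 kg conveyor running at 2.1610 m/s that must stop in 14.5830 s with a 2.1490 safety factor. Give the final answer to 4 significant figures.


F = 20522.8460 * 2.1610 / 14.5830 * 2.1490 / 1000
F = 6.536 kN


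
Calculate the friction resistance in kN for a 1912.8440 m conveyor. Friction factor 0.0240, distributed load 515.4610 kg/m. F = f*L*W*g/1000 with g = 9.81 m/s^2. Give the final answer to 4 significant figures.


F = 0.0240 * 1912.8440 * 515.4610 * 9.81 / 1000
F = 232.1 kN


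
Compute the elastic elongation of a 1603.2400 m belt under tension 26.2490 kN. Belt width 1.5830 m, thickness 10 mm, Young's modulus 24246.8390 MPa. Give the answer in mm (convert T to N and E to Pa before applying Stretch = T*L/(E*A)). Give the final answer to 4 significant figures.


A = 1.5830 * 0.01 = 0.01583 m^2
Stretch = 26.2490*1000 * 1603.2400 / (24246.8390e6 * 0.01583) * 1000
Stretch = 109.6 mm


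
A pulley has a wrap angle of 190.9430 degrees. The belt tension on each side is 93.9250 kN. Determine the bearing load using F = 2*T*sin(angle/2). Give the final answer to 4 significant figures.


F = 2 * 93.9250 * sin(190.9430/2 deg)
F = 187.0 kN


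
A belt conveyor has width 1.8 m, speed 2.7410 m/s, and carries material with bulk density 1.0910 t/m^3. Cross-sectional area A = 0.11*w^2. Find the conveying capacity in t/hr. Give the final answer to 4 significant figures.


A = 0.11 * 1.8^2 = 0.3564 m^2
C = 0.3564 * 2.7410 * 1.0910 * 3600
C = 3837 t/hr


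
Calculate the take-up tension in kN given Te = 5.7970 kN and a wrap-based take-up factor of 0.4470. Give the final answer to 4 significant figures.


T_tu = 5.7970 * 0.4470
T_tu = 2.591 kN


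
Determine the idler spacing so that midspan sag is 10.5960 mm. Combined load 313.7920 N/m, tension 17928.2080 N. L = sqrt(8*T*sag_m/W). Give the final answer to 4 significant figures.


sag = 10.5960/1000 = 0.010596 m
L = sqrt(8 * 17928.2080 * 0.010596 / 313.7920)
L = 2.201 m


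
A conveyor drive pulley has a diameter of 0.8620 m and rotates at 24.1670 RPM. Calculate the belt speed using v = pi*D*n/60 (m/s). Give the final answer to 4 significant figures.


v = pi * 0.8620 * 24.1670 / 60
v = 1.091 m/s


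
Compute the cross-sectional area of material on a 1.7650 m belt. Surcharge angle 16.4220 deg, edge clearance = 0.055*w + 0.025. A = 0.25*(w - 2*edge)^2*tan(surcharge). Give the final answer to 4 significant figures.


edge = 0.055*1.7650 + 0.025 = 0.122075 m
ew = 1.7650 - 2*0.122075 = 1.52085 m
A = 0.25 * 1.52085^2 * tan(16.4220 deg)
A = 0.1704 m^2


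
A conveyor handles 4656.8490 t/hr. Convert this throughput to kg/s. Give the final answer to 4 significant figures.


m_dot = 4656.8490 * 1000 / 3600
m_dot = 1294 kg/s


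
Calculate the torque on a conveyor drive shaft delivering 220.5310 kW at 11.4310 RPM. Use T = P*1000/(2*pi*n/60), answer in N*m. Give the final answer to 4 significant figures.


omega = 2*pi*11.4310/60 = 1.19705 rad/s
T = 220.5310*1000 / 1.19705
T = 184200 N*m


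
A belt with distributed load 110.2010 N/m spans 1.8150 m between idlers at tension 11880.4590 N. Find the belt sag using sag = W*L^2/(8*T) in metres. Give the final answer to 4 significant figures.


sag = 110.2010 * 1.8150^2 / (8 * 11880.4590)
sag = 0.003820 m


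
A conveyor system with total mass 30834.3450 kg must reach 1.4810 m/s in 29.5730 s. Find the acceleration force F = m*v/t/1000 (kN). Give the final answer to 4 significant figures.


F = 30834.3450 * 1.4810 / 29.5730 / 1000
F = 1.544 kN


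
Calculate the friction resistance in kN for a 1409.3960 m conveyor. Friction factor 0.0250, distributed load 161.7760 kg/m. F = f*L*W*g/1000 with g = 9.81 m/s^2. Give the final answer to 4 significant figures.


F = 0.0250 * 1409.3960 * 161.7760 * 9.81 / 1000
F = 55.92 kN


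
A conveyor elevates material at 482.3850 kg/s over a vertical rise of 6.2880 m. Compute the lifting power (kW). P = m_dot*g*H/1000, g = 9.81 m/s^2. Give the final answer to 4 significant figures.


P = 482.3850 * 9.81 * 6.2880 / 1000
P = 29.76 kW


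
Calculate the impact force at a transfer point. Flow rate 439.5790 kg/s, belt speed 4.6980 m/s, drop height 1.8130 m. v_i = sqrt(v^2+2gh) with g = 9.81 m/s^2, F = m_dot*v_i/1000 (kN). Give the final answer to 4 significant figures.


v_i = sqrt(4.6980^2 + 2*9.81*1.8130) = 7.59225 m/s
F = 439.5790 * 7.59225 / 1000
F = 3.337 kN


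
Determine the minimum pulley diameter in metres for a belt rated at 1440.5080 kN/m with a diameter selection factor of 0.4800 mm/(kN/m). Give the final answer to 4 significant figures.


D = 1440.5080 * 0.4800 / 1000
D = 0.6914 m


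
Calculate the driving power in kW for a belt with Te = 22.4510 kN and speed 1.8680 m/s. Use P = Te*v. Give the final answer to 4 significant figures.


P = Te * v = 22.4510 * 1.8680
P = 41.94 kW


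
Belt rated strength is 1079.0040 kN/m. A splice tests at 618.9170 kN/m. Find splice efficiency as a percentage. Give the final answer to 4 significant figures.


Eff = 618.9170 / 1079.0040 * 100
Eff = 57.36 %


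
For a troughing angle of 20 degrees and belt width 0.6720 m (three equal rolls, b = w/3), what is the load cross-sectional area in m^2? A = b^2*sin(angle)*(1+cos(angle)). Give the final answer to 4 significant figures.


b = 0.6720/3 = 0.224 m
A = 0.224^2 * sin(20 deg) * (1 + cos(20 deg))
A = 0.03329 m^2


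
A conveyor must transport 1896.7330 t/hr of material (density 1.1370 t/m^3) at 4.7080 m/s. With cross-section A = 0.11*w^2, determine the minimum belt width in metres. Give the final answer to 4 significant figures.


A_req = 1896.7330 / (4.7080 * 1.1370 * 3600) = 0.0984253 m^2
w = sqrt(0.0984253 / 0.11)
w = 0.9459 m


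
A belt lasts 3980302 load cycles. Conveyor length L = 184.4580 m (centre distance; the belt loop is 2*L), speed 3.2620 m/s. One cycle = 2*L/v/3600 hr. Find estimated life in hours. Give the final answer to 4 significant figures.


cycle_time = 2 * 184.4580 / 3.2620 / 3600 = 0.0314153 hr
life = 3980302 * 0.0314153 = 125000 hours


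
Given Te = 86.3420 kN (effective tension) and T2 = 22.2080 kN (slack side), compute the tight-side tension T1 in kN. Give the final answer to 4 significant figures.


T1 = Te + T2 = 86.3420 + 22.2080
T1 = 108.5 kN


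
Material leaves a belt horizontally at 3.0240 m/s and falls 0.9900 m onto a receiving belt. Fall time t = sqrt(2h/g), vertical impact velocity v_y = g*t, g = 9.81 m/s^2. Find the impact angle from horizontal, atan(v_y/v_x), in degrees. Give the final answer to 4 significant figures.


t = sqrt(2*0.9900/9.81) = 0.44926 s
v_y = 9.81 * 0.44926 = 4.40724 m/s
angle = atan(4.40724 / 3.0240) = 55.54 deg


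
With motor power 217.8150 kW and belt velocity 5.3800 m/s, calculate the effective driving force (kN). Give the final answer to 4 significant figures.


Te = P / v = 217.8150 / 5.3800
Te = 40.49 kN


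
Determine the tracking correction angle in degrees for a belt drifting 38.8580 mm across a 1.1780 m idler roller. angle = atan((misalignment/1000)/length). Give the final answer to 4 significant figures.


misalign_m = 38.8580 / 1000 = 0.038858 m
angle = atan(0.038858 / 1.1780)
angle = 1.889 deg


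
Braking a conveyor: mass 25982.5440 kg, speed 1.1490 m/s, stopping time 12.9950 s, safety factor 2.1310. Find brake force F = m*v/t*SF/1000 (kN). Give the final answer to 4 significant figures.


F = 25982.5440 * 1.1490 / 12.9950 * 2.1310 / 1000
F = 4.896 kN


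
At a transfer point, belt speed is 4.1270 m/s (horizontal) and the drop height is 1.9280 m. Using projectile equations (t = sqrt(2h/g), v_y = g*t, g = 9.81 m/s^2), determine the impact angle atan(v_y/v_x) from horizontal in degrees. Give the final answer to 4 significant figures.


t = sqrt(2*1.9280/9.81) = 0.626952 s
v_y = 9.81 * 0.626952 = 6.1504 m/s
angle = atan(6.1504 / 4.1270) = 56.14 deg


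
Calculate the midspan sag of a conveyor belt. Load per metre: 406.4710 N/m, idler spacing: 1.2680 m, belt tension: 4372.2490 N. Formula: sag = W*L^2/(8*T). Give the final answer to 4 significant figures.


sag = 406.4710 * 1.2680^2 / (8 * 4372.2490)
sag = 0.01868 m


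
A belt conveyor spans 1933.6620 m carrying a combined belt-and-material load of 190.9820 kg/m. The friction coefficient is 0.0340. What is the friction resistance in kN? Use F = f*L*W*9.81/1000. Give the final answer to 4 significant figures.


F = 0.0340 * 1933.6620 * 190.9820 * 9.81 / 1000
F = 123.2 kN


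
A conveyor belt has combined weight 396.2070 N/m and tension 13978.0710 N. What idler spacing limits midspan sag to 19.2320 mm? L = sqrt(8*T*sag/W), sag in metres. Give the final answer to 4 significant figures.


sag = 19.2320/1000 = 0.019232 m
L = sqrt(8 * 13978.0710 * 0.019232 / 396.2070)
L = 2.330 m


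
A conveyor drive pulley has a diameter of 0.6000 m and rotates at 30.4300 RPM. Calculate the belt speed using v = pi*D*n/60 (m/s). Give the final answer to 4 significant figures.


v = pi * 0.6000 * 30.4300 / 60
v = 0.9560 m/s


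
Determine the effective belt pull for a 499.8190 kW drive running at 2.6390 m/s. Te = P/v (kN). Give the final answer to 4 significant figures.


Te = P / v = 499.8190 / 2.6390
Te = 189.4 kN


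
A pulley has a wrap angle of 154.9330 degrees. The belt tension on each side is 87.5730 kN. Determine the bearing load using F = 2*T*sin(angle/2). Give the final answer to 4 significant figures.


F = 2 * 87.5730 * sin(154.9330/2 deg)
F = 171.0 kN


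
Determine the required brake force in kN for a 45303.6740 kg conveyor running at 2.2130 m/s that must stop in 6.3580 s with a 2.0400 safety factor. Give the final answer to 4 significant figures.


F = 45303.6740 * 2.2130 / 6.3580 * 2.0400 / 1000
F = 32.17 kN


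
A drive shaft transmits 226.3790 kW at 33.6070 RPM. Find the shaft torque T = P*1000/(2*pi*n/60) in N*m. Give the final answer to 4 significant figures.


omega = 2*pi*33.6070/60 = 3.51932 rad/s
T = 226.3790*1000 / 3.51932
T = 64320 N*m


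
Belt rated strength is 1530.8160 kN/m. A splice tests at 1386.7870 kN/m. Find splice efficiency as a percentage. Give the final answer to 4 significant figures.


Eff = 1386.7870 / 1530.8160 * 100
Eff = 90.59 %


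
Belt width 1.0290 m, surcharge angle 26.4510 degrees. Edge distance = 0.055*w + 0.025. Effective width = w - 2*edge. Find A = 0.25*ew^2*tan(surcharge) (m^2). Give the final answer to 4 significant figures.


edge = 0.055*1.0290 + 0.025 = 0.081595 m
ew = 1.0290 - 2*0.081595 = 0.86581 m
A = 0.25 * 0.86581^2 * tan(26.4510 deg)
A = 0.09324 m^2


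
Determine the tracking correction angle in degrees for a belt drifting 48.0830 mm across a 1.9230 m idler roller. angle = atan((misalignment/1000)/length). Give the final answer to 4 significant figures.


misalign_m = 48.0830 / 1000 = 0.048083 m
angle = atan(0.048083 / 1.9230)
angle = 1.432 deg


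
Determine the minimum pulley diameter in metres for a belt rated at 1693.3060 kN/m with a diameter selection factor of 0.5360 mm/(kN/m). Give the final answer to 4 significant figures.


D = 1693.3060 * 0.5360 / 1000
D = 0.9076 m


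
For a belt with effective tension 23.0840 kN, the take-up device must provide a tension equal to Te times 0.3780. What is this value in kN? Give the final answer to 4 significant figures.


T_tu = 23.0840 * 0.3780
T_tu = 8.726 kN


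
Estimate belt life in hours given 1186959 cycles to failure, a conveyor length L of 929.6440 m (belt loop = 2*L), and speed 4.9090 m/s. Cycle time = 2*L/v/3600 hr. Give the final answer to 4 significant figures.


cycle_time = 2 * 929.6440 / 4.9090 / 3600 = 0.105209 hr
life = 1186959 * 0.105209 = 124900 hours


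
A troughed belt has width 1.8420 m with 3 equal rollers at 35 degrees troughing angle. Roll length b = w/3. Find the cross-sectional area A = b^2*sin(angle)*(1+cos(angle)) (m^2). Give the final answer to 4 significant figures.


b = 1.8420/3 = 0.614 m
A = 0.614^2 * sin(35 deg) * (1 + cos(35 deg))
A = 0.3934 m^2


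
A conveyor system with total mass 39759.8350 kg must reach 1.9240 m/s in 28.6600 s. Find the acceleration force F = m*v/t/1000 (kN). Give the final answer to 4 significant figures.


F = 39759.8350 * 1.9240 / 28.6600 / 1000
F = 2.669 kN


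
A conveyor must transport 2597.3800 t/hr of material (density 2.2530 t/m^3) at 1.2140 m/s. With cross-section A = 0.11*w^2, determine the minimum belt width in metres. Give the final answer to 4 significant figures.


A_req = 2597.3800 / (1.2140 * 2.2530 * 3600) = 0.263787 m^2
w = sqrt(0.263787 / 0.11)
w = 1.549 m


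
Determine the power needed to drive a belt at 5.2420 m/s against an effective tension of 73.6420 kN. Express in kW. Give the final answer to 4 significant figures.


P = Te * v = 73.6420 * 5.2420
P = 386.0 kW


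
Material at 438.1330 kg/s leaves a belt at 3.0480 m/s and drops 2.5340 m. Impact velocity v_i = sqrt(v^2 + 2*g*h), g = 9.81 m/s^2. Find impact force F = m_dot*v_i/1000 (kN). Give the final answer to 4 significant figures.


v_i = sqrt(3.0480^2 + 2*9.81*2.5340) = 7.68163 m/s
F = 438.1330 * 7.68163 / 1000
F = 3.366 kN


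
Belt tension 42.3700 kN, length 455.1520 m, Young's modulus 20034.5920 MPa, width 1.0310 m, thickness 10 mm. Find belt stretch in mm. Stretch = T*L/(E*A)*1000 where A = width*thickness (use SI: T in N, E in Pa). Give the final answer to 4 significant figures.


A = 1.0310 * 0.01 = 0.01031 m^2
Stretch = 42.3700*1000 * 455.1520 / (20034.5920e6 * 0.01031) * 1000
Stretch = 93.36 mm


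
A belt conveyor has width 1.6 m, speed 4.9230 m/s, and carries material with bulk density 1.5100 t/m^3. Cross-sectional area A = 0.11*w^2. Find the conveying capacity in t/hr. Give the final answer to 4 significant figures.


A = 0.11 * 1.6^2 = 0.2816 m^2
C = 0.2816 * 4.9230 * 1.5100 * 3600
C = 7536 t/hr


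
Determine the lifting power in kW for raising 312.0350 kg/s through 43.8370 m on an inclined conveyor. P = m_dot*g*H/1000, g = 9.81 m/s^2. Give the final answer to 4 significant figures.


P = 312.0350 * 9.81 * 43.8370 / 1000
P = 134.2 kW


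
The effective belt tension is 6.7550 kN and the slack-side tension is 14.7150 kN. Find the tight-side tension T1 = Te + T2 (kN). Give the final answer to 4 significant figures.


T1 = Te + T2 = 6.7550 + 14.7150
T1 = 21.47 kN


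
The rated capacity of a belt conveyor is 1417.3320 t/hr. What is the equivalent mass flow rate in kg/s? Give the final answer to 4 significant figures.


m_dot = 1417.3320 * 1000 / 3600
m_dot = 393.7 kg/s


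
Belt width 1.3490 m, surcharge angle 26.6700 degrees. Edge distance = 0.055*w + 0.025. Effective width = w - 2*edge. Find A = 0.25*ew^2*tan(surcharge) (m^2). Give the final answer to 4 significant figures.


edge = 0.055*1.3490 + 0.025 = 0.099195 m
ew = 1.3490 - 2*0.099195 = 1.15061 m
A = 0.25 * 1.15061^2 * tan(26.6700 deg)
A = 0.1662 m^2


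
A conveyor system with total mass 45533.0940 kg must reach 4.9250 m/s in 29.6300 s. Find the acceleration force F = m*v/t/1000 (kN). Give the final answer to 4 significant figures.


F = 45533.0940 * 4.9250 / 29.6300 / 1000
F = 7.568 kN


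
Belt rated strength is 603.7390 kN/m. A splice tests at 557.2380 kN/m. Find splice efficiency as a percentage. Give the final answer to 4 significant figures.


Eff = 557.2380 / 603.7390 * 100
Eff = 92.30 %


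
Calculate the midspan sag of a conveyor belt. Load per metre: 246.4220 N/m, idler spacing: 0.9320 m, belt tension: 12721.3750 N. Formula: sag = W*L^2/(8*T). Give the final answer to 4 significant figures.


sag = 246.4220 * 0.9320^2 / (8 * 12721.3750)
sag = 0.002103 m


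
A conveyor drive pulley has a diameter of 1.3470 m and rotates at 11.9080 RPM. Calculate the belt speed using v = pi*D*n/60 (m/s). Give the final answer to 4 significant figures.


v = pi * 1.3470 * 11.9080 / 60
v = 0.8399 m/s


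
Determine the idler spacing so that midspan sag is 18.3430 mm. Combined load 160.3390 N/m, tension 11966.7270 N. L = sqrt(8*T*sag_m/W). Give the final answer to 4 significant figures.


sag = 18.3430/1000 = 0.018343 m
L = sqrt(8 * 11966.7270 * 0.018343 / 160.3390)
L = 3.309 m


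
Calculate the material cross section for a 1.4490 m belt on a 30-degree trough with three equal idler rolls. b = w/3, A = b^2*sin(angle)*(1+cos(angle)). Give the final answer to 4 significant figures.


b = 1.4490/3 = 0.483 m
A = 0.483^2 * sin(30 deg) * (1 + cos(30 deg))
A = 0.2177 m^2


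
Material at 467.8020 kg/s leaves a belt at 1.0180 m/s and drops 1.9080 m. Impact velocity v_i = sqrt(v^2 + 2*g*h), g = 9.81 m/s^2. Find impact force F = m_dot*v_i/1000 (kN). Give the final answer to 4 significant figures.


v_i = sqrt(1.0180^2 + 2*9.81*1.9080) = 6.20252 m/s
F = 467.8020 * 6.20252 / 1000
F = 2.902 kN


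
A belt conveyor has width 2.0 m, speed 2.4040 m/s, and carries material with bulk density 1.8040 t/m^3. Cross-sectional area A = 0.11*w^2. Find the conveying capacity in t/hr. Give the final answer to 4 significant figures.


A = 0.11 * 2.0^2 = 0.44 m^2
C = 0.44 * 2.4040 * 1.8040 * 3600
C = 6870 t/hr


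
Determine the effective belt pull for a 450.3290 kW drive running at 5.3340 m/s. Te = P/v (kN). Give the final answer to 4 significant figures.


Te = P / v = 450.3290 / 5.3340
Te = 84.43 kN


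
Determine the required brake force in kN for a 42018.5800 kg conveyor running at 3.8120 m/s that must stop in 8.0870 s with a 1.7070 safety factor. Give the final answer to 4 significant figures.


F = 42018.5800 * 3.8120 / 8.0870 * 1.7070 / 1000
F = 33.81 kN


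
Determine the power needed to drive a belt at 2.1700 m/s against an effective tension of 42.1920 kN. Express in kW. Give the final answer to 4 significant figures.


P = Te * v = 42.1920 * 2.1700
P = 91.56 kW


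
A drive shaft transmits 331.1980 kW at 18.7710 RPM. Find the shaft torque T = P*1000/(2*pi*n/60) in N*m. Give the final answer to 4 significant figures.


omega = 2*pi*18.7710/60 = 1.96569 rad/s
T = 331.1980*1000 / 1.96569
T = 168500 N*m


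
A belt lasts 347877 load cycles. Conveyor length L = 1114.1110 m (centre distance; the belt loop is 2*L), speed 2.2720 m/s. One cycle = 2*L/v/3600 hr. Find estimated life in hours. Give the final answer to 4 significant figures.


cycle_time = 2 * 1114.1110 / 2.2720 / 3600 = 0.272425 hr
life = 347877 * 0.272425 = 94770 hours


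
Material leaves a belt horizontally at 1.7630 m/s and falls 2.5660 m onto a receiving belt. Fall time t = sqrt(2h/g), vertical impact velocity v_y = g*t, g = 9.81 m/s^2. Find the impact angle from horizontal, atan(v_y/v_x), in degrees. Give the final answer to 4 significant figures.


t = sqrt(2*2.5660/9.81) = 0.723284 s
v_y = 9.81 * 0.723284 = 7.09542 m/s
angle = atan(7.09542 / 1.7630) = 76.05 deg


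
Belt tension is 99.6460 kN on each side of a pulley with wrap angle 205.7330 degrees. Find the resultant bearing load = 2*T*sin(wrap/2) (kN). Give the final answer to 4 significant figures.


F = 2 * 99.6460 * sin(205.7330/2 deg)
F = 194.3 kN


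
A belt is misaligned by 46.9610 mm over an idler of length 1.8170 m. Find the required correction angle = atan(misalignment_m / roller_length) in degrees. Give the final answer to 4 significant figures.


misalign_m = 46.9610 / 1000 = 0.046961 m
angle = atan(0.046961 / 1.8170)
angle = 1.480 deg
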